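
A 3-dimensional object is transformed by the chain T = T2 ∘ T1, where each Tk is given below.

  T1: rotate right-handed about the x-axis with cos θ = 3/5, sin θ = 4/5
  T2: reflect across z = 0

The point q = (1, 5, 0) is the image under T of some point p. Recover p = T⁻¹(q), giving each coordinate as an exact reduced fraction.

T1 = [1 0 0 0; 0 3/5 -4/5 0; 0 4/5 3/5 0; 0 0 0 1]
T2·T1 = [1 0 0 0; 0 3/5 -4/5 0; 0 -4/5 -3/5 0; 0 0 0 1]
det M = -1; M⁻¹ = [1 0 0 0; 0 3/5 -4/5 0; 0 -4/5 -3/5 0; 0 0 0 1]
M⁻¹ · (1, 5, 0)ᵀ = (1, 3, -4)ᵀ

p = (1, 3, -4)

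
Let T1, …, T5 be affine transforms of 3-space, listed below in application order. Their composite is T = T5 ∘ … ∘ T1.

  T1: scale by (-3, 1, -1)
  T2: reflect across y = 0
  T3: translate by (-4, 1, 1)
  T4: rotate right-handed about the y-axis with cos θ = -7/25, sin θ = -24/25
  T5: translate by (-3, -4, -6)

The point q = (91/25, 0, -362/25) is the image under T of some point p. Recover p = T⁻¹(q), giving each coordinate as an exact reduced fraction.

T1 = [-3 0 0 0; 0 1 0 0; 0 0 -1 0; 0 0 0 1]
T2·T1 = [-3 0 0 0; 0 -1 0 0; 0 0 -1 0; 0 0 0 1]
T3·…·T1 = [-3 0 0 -4; 0 -1 0 1; 0 0 -1 1; 0 0 0 1]
T4·…·T1 = [21/25 0 24/25 4/25; 0 -1 0 1; -72/25 0 7/25 -103/25; 0 0 0 1]
T5·…·T1 = [21/25 0 24/25 -71/25; 0 -1 0 -3; -72/25 0 7/25 -253/25; 0 0 0 1]
det M = -3; M⁻¹ = [7/75 0 -8/25 -223/75; 0 -1 0 -3; 24/25 0 7/25 139/25; 0 0 0 1]
M⁻¹ · (91/25, 0, -362/25)ᵀ = (2, -3, 5)ᵀ

p = (2, -3, 5)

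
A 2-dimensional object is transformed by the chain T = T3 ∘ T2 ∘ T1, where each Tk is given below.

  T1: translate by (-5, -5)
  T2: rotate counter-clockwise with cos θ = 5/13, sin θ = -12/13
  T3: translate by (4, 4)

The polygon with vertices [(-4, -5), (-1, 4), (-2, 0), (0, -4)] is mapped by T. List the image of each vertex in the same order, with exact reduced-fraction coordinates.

image vertices: (-113/13, 110/13), (10/13, 119/13), (-43/13, 111/13), (-81/13, 67/13)

T1 translate by (-5, -5): (-4, -5) → (-9, -10); (-1, 4) → (-6, -1); (-2, 0) → (-7, -5); (0, -4) → (-5, -9)
T2 rotate counter-clockwise with cos θ = 5/13, sin θ = -12/13: (-9, -10) → (-165/13, 58/13); (-6, -1) → (-42/13, 67/13); (-7, -5) → (-95/13, 59/13); (-5, -9) → (-133/13, 15/13)
T3 translate by (4, 4): (-165/13, 58/13) → (-113/13, 110/13); (-42/13, 67/13) → (10/13, 119/13); (-95/13, 59/13) → (-43/13, 111/13); (-133/13, 15/13) → (-81/13, 67/13)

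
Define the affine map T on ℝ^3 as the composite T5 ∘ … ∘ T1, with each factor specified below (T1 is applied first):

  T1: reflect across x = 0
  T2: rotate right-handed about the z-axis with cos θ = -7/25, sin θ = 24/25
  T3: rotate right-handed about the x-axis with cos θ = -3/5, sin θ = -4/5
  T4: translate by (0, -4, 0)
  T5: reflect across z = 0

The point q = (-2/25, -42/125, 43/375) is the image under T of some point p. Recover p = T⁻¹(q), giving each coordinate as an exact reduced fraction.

T1 = [-1 0 0 0; 0 1 0 0; 0 0 1 0; 0 0 0 1]
T2·T1 = [7/25 -24/25 0 0; -24/25 -7/25 0 0; 0 0 1 0; 0 0 0 1]
T3·…·T1 = [7/25 -24/25 0 0; 72/125 21/125 4/5 0; 96/125 28/125 -3/5 0; 0 0 0 1]
T4·…·T1 = [7/25 -24/25 0 0; 72/125 21/125 4/5 -4; 96/125 28/125 -3/5 0; 0 0 0 1]
T5·…·T1 = [7/25 -24/25 0 0; 72/125 21/125 4/5 -4; -96/125 -28/125 3/5 0; 0 0 0 1]
det M = 1; M⁻¹ = [7/25 72/125 -96/125 288/125; -24/25 21/125 -28/125 84/125; 0 4/5 3/5 16/5; 0 0 0 1]
M⁻¹ · (-2/25, -42/125, 43/375)ᵀ = (2, 2/3, 3)ᵀ

p = (2, 2/3, 3)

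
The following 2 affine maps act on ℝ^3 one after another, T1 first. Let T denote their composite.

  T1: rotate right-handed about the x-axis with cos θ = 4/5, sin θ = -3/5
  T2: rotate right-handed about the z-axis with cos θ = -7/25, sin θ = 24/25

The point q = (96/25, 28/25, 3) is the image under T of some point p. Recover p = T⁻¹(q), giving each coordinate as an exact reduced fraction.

p = (0, -5, 0)

T1 = [1 0 0 0; 0 4/5 3/5 0; 0 -3/5 4/5 0; 0 0 0 1]
T2·T1 = [-7/25 -96/125 -72/125 0; 24/25 -28/125 -21/125 0; 0 -3/5 4/5 0; 0 0 0 1]
det M = 1; M⁻¹ = [-7/25 24/25 0 0; -96/125 -28/125 -3/5 0; -72/125 -21/125 4/5 0; 0 0 0 1]
M⁻¹ · (96/25, 28/25, 3)ᵀ = (0, -5, 0)ᵀ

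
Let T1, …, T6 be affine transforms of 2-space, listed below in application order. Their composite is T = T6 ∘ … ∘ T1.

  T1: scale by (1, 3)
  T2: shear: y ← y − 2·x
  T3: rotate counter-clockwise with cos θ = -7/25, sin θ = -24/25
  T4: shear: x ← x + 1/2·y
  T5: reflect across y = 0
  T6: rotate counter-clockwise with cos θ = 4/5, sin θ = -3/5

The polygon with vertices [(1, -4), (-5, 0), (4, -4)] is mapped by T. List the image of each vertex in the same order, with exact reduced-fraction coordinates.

T1 scale by (1, 3): (1, -4) → (1, -12); (-5, 0) → (-5, 0); (4, -4) → (4, -12)
T2 shear: y ← y − 2·x: (1, -12) → (1, -14); (-5, 0) → (-5, 10); (4, -12) → (4, -20)
T3 rotate counter-clockwise with cos θ = -7/25, sin θ = -24/25: (1, -14) → (-343/25, 74/25); (-5, 10) → (11, 2); (4, -20) → (-508/25, 44/25)
T4 shear: x ← x + 1/2·y: (-343/25, 74/25) → (-306/25, 74/25); (11, 2) → (12, 2); (-508/25, 44/25) → (-486/25, 44/25)
T5 reflect across y = 0: (-306/25, 74/25) → (-306/25, -74/25); (12, 2) → (12, -2); (-486/25, 44/25) → (-486/25, -44/25)
T6 rotate counter-clockwise with cos θ = 4/5, sin θ = -3/5: (-306/25, -74/25) → (-1446/125, 622/125); (12, -2) → (42/5, -44/5); (-486/25, -44/25) → (-2076/125, 1282/125)

image vertices: (-1446/125, 622/125), (42/5, -44/5), (-2076/125, 1282/125)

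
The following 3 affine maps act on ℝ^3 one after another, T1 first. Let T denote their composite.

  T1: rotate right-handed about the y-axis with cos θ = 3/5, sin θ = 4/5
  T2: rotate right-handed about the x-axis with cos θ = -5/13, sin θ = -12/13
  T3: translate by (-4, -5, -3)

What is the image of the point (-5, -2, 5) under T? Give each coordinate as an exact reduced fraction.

T(p) = (-3, 29/13, -50/13)

T1 rotate right-handed about the y-axis with cos θ = 3/5, sin θ = 4/5: (-5, -2, 5) → (1, -2, 7)
T2 rotate right-handed about the x-axis with cos θ = -5/13, sin θ = -12/13: (1, -2, 7) → (1, 94/13, -11/13)
T3 translate by (-4, -5, -3): (1, 94/13, -11/13) → (-3, 29/13, -50/13)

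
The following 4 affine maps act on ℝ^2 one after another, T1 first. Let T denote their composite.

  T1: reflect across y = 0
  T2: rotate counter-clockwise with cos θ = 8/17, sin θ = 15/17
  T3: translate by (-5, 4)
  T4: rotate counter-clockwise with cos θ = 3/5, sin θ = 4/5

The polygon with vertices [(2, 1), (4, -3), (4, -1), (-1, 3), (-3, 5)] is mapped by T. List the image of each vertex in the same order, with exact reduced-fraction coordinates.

image vertices: (-522/85, 54/85), (-902/85, 64/85), (-44/5, 8/5), (-52/17, -21/17), (-2/5, -11/5)

T1 reflect across y = 0: (2, 1) → (2, -1); (4, -3) → (4, 3); (4, -1) → (4, 1); (-1, 3) → (-1, -3); (-3, 5) → (-3, -5)
T2 rotate counter-clockwise with cos θ = 8/17, sin θ = 15/17: (2, -1) → (31/17, 22/17); (4, 3) → (-13/17, 84/17); (4, 1) → (1, 4); (-1, -3) → (37/17, -39/17); (-3, -5) → (3, -5)
T3 translate by (-5, 4): (31/17, 22/17) → (-54/17, 90/17); (-13/17, 84/17) → (-98/17, 152/17); (1, 4) → (-4, 8); (37/17, -39/17) → (-48/17, 29/17); (3, -5) → (-2, -1)
T4 rotate counter-clockwise with cos θ = 3/5, sin θ = 4/5: (-54/17, 90/17) → (-522/85, 54/85); (-98/17, 152/17) → (-902/85, 64/85); (-4, 8) → (-44/5, 8/5); (-48/17, 29/17) → (-52/17, -21/17); (-2, -1) → (-2/5, -11/5)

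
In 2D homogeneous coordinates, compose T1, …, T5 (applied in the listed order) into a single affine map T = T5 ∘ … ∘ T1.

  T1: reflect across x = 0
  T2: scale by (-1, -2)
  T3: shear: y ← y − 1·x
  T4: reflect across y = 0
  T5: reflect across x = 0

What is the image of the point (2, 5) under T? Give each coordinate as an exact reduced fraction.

T(p) = (-2, 12)

T1 reflect across x = 0: (2, 5) → (-2, 5)
T2 scale by (-1, -2): (-2, 5) → (2, -10)
T3 shear: y ← y − 1·x: (2, -10) → (2, -12)
T4 reflect across y = 0: (2, -12) → (2, 12)
T5 reflect across x = 0: (2, 12) → (-2, 12)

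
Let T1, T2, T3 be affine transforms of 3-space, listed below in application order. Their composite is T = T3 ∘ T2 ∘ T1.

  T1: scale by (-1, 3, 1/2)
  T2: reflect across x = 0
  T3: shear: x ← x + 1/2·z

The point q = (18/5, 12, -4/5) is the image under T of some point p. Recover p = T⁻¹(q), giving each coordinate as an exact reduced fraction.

T1 = [-1 0 0 0; 0 3 0 0; 0 0 1/2 0; 0 0 0 1]
T2·T1 = [1 0 0 0; 0 3 0 0; 0 0 1/2 0; 0 0 0 1]
T3·…·T1 = [1 0 1/4 0; 0 3 0 0; 0 0 1/2 0; 0 0 0 1]
det M = 3/2; M⁻¹ = [1 0 -1/2 0; 0 1/3 0 0; 0 0 2 0; 0 0 0 1]
M⁻¹ · (18/5, 12, -4/5)ᵀ = (4, 4, -8/5)ᵀ

p = (4, 4, -8/5)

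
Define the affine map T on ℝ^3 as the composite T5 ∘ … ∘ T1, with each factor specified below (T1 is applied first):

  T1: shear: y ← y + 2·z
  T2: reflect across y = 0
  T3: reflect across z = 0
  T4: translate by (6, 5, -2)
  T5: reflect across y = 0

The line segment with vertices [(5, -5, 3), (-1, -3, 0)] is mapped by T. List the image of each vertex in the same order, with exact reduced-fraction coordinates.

image vertices: (11, -4, -5), (5, -8, -2)

T1 shear: y ← y + 2·z: (5, -5, 3) → (5, 1, 3); (-1, -3, 0) → (-1, -3, 0)
T2 reflect across y = 0: (5, 1, 3) → (5, -1, 3); (-1, -3, 0) → (-1, 3, 0)
T3 reflect across z = 0: (5, -1, 3) → (5, -1, -3); (-1, 3, 0) → (-1, 3, 0)
T4 translate by (6, 5, -2): (5, -1, -3) → (11, 4, -5); (-1, 3, 0) → (5, 8, -2)
T5 reflect across y = 0: (11, 4, -5) → (11, -4, -5); (5, 8, -2) → (5, -8, -2)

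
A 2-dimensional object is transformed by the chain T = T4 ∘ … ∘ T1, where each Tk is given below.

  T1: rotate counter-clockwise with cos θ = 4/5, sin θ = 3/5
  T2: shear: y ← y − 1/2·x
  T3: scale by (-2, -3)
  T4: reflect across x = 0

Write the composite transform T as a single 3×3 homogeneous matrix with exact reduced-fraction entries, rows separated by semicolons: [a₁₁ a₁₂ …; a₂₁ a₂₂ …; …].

T = [8/5 -6/5 0; -3/5 -33/10 0; 0 0 1]

T1 = [4/5 -3/5 0; 3/5 4/5 0; 0 0 1]
T2·T1 = [4/5 -3/5 0; 1/5 11/10 0; 0 0 1]
T3·…·T1 = [-8/5 6/5 0; -3/5 -33/10 0; 0 0 1]
T4·…·T1 = [8/5 -6/5 0; -3/5 -33/10 0; 0 0 1]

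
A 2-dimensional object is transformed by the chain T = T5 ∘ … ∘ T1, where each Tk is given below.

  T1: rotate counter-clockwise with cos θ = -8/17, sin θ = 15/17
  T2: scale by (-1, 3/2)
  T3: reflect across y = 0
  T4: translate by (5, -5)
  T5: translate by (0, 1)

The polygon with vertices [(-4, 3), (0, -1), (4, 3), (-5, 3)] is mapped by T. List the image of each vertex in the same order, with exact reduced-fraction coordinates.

image vertices: (98/17, 58/17), (70/17, -80/17), (162/17, -122/17), (90/17, 161/34)

T1 rotate counter-clockwise with cos θ = -8/17, sin θ = 15/17: (-4, 3) → (-13/17, -84/17); (0, -1) → (15/17, 8/17); (4, 3) → (-77/17, 36/17); (-5, 3) → (-5/17, -99/17)
T2 scale by (-1, 3/2): (-13/17, -84/17) → (13/17, -126/17); (15/17, 8/17) → (-15/17, 12/17); (-77/17, 36/17) → (77/17, 54/17); (-5/17, -99/17) → (5/17, -297/34)
T3 reflect across y = 0: (13/17, -126/17) → (13/17, 126/17); (-15/17, 12/17) → (-15/17, -12/17); (77/17, 54/17) → (77/17, -54/17); (5/17, -297/34) → (5/17, 297/34)
T4 translate by (5, -5): (13/17, 126/17) → (98/17, 41/17); (-15/17, -12/17) → (70/17, -97/17); (77/17, -54/17) → (162/17, -139/17); (5/17, 297/34) → (90/17, 127/34)
T5 translate by (0, 1): (98/17, 41/17) → (98/17, 58/17); (70/17, -97/17) → (70/17, -80/17); (162/17, -139/17) → (162/17, -122/17); (90/17, 127/34) → (90/17, 161/34)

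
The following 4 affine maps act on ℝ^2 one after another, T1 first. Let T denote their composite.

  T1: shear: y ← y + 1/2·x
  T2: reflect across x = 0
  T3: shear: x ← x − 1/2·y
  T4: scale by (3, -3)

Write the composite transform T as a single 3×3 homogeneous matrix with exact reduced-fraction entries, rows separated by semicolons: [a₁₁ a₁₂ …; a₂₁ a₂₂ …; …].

T1 = [1 0 0; 1/2 1 0; 0 0 1]
T2·T1 = [-1 0 0; 1/2 1 0; 0 0 1]
T3·…·T1 = [-5/4 -1/2 0; 1/2 1 0; 0 0 1]
T4·…·T1 = [-15/4 -3/2 0; -3/2 -3 0; 0 0 1]

T = [-15/4 -3/2 0; -3/2 -3 0; 0 0 1]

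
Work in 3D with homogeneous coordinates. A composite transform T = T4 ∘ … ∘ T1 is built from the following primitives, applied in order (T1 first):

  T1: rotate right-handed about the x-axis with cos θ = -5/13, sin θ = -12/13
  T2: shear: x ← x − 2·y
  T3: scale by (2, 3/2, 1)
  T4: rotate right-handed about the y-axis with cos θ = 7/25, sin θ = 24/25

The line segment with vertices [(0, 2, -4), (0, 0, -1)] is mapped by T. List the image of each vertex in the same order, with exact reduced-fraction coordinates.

T1 rotate right-handed about the x-axis with cos θ = -5/13, sin θ = -12/13: (0, 2, -4) → (0, -58/13, -4/13); (0, 0, -1) → (0, -12/13, 5/13)
T2 shear: x ← x − 2·y: (0, -58/13, -4/13) → (116/13, -58/13, -4/13); (0, -12/13, 5/13) → (24/13, -12/13, 5/13)
T3 scale by (2, 3/2, 1): (116/13, -58/13, -4/13) → (232/13, -87/13, -4/13); (24/13, -12/13, 5/13) → (48/13, -18/13, 5/13)
T4 rotate right-handed about the y-axis with cos θ = 7/25, sin θ = 24/25: (232/13, -87/13, -4/13) → (1528/325, -87/13, -5596/325); (48/13, -18/13, 5/13) → (456/325, -18/13, -1117/325)

image vertices: (1528/325, -87/13, -5596/325), (456/325, -18/13, -1117/325)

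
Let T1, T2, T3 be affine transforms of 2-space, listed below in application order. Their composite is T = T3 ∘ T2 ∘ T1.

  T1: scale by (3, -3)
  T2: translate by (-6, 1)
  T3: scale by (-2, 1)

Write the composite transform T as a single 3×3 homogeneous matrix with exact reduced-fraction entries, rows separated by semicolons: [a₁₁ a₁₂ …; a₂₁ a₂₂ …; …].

T1 = [3 0 0; 0 -3 0; 0 0 1]
T2·T1 = [3 0 -6; 0 -3 1; 0 0 1]
T3·…·T1 = [-6 0 12; 0 -3 1; 0 0 1]

T = [-6 0 12; 0 -3 1; 0 0 1]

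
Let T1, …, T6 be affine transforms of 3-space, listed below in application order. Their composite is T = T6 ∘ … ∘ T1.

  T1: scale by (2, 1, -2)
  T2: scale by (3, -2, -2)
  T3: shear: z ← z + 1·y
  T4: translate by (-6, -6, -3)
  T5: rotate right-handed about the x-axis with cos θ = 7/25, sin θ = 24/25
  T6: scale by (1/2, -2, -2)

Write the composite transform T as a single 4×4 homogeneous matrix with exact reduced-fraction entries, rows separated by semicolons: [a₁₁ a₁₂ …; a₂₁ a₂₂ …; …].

T1 = [2 0 0 0; 0 1 0 0; 0 0 -2 0; 0 0 0 1]
T2·T1 = [6 0 0 0; 0 -2 0 0; 0 0 4 0; 0 0 0 1]
T3·…·T1 = [6 0 0 0; 0 -2 0 0; 0 -2 4 0; 0 0 0 1]
T4·…·T1 = [6 0 0 -6; 0 -2 0 -6; 0 -2 4 -3; 0 0 0 1]
T5·…·T1 = [6 0 0 -6; 0 34/25 -96/25 6/5; 0 -62/25 28/25 -33/5; 0 0 0 1]
T6·…·T1 = [3 0 0 -3; 0 -68/25 192/25 -12/5; 0 124/25 -56/25 66/5; 0 0 0 1]

T = [3 0 0 -3; 0 -68/25 192/25 -12/5; 0 124/25 -56/25 66/5; 0 0 0 1]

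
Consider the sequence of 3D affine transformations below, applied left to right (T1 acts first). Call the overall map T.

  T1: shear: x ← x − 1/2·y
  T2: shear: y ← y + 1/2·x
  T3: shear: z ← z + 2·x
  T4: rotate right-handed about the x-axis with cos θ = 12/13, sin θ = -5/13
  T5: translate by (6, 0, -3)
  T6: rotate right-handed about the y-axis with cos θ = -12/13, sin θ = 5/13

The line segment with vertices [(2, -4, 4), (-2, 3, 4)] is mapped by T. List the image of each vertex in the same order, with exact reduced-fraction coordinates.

T1 shear: x ← x − 1/2·y: (2, -4, 4) → (4, -4, 4); (-2, 3, 4) → (-7/2, 3, 4)
T2 shear: y ← y + 1/2·x: (4, -4, 4) → (4, -2, 4); (-7/2, 3, 4) → (-7/2, 5/4, 4)
T3 shear: z ← z + 2·x: (4, -2, 4) → (4, -2, 12); (-7/2, 5/4, 4) → (-7/2, 5/4, -3)
T4 rotate right-handed about the x-axis with cos θ = 12/13, sin θ = -5/13: (4, -2, 12) → (4, 36/13, 154/13); (-7/2, 5/4, -3) → (-7/2, 0, -13/4)
T5 translate by (6, 0, -3): (4, 36/13, 154/13) → (10, 36/13, 115/13); (-7/2, 0, -13/4) → (5/2, 0, -25/4)
T6 rotate right-handed about the y-axis with cos θ = -12/13, sin θ = 5/13: (10, 36/13, 115/13) → (-985/169, 36/13, -2030/169); (5/2, 0, -25/4) → (-245/52, 0, 125/26)

image vertices: (-985/169, 36/13, -2030/169), (-245/52, 0, 125/26)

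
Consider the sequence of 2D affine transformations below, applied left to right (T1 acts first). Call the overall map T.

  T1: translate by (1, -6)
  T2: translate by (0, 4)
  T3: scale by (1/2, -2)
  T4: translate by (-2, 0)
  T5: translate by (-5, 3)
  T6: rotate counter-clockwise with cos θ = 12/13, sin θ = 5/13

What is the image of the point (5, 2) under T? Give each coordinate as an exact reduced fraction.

T1 translate by (1, -6): (5, 2) → (6, -4)
T2 translate by (0, 4): (6, -4) → (6, 0)
T3 scale by (1/2, -2): (6, 0) → (3, 0)
T4 translate by (-2, 0): (3, 0) → (1, 0)
T5 translate by (-5, 3): (1, 0) → (-4, 3)
T6 rotate counter-clockwise with cos θ = 12/13, sin θ = 5/13: (-4, 3) → (-63/13, 16/13)

T(p) = (-63/13, 16/13)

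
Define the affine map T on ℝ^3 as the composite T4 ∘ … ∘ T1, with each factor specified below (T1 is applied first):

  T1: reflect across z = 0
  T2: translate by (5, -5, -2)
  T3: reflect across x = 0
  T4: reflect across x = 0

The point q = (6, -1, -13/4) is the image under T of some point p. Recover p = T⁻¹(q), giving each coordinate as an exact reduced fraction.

T1 = [1 0 0 0; 0 1 0 0; 0 0 -1 0; 0 0 0 1]
T2·T1 = [1 0 0 5; 0 1 0 -5; 0 0 -1 -2; 0 0 0 1]
T3·…·T1 = [-1 0 0 -5; 0 1 0 -5; 0 0 -1 -2; 0 0 0 1]
T4·…·T1 = [1 0 0 5; 0 1 0 -5; 0 0 -1 -2; 0 0 0 1]
det M = -1; M⁻¹ = [1 0 0 -5; 0 1 0 5; 0 0 -1 -2; 0 0 0 1]
M⁻¹ · (6, -1, -13/4)ᵀ = (1, 4, 5/4)ᵀ

p = (1, 4, 5/4)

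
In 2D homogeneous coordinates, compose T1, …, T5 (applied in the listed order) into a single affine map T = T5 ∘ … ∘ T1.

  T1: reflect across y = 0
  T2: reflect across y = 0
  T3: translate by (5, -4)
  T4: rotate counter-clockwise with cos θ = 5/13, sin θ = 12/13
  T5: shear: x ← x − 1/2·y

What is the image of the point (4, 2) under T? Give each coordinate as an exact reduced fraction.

T1 reflect across y = 0: (4, 2) → (4, -2)
T2 reflect across y = 0: (4, -2) → (4, 2)
T3 translate by (5, -4): (4, 2) → (9, -2)
T4 rotate counter-clockwise with cos θ = 5/13, sin θ = 12/13: (9, -2) → (69/13, 98/13)
T5 shear: x ← x − 1/2·y: (69/13, 98/13) → (20/13, 98/13)

T(p) = (20/13, 98/13)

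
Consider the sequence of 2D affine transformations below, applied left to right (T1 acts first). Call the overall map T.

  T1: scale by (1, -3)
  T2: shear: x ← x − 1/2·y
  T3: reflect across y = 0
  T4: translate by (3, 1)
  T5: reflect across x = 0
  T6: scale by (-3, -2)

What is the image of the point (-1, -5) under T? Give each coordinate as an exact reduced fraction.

T(p) = (-33/2, 28)

T1 scale by (1, -3): (-1, -5) → (-1, 15)
T2 shear: x ← x − 1/2·y: (-1, 15) → (-17/2, 15)
T3 reflect across y = 0: (-17/2, 15) → (-17/2, -15)
T4 translate by (3, 1): (-17/2, -15) → (-11/2, -14)
T5 reflect across x = 0: (-11/2, -14) → (11/2, -14)
T6 scale by (-3, -2): (11/2, -14) → (-33/2, 28)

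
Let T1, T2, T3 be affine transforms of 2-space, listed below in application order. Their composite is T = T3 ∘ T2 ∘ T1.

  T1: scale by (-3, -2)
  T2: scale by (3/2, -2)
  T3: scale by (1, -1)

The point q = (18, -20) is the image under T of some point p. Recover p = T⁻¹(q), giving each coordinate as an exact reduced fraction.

T1 = [-3 0 0; 0 -2 0; 0 0 1]
T2·T1 = [-9/2 0 0; 0 4 0; 0 0 1]
T3·…·T1 = [-9/2 0 0; 0 -4 0; 0 0 1]
det M = 18; M⁻¹ = [-2/9 0 0; 0 -1/4 0; 0 0 1]
M⁻¹ · (18, -20)ᵀ = (-4, 5)ᵀ

p = (-4, 5)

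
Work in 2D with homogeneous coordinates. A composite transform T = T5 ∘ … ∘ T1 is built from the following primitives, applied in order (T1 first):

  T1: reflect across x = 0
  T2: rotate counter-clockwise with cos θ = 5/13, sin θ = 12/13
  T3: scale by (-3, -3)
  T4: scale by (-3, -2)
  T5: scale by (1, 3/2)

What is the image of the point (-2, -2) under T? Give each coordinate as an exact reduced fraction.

T1 reflect across x = 0: (-2, -2) → (2, -2)
T2 rotate counter-clockwise with cos θ = 5/13, sin θ = 12/13: (2, -2) → (34/13, 14/13)
T3 scale by (-3, -3): (34/13, 14/13) → (-102/13, -42/13)
T4 scale by (-3, -2): (-102/13, -42/13) → (306/13, 84/13)
T5 scale by (1, 3/2): (306/13, 84/13) → (306/13, 126/13)

T(p) = (306/13, 126/13)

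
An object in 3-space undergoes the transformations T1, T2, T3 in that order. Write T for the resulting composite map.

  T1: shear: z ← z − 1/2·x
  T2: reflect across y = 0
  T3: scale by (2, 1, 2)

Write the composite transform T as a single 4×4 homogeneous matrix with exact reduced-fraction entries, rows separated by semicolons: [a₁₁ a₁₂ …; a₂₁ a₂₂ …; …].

T = [2 0 0 0; 0 -1 0 0; -1 0 2 0; 0 0 0 1]

T1 = [1 0 0 0; 0 1 0 0; -1/2 0 1 0; 0 0 0 1]
T2·T1 = [1 0 0 0; 0 -1 0 0; -1/2 0 1 0; 0 0 0 1]
T3·…·T1 = [2 0 0 0; 0 -1 0 0; -1 0 2 0; 0 0 0 1]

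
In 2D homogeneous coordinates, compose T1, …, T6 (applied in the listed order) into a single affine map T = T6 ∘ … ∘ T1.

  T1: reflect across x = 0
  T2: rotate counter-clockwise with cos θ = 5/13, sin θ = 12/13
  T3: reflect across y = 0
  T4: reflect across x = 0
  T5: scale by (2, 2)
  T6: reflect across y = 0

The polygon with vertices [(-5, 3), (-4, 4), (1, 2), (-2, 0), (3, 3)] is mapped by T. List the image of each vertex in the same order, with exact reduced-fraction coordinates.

image vertices: (22/13, 150/13), (56/13, 136/13), (58/13, -4/13), (-20/13, 48/13), (102/13, -42/13)

T1 reflect across x = 0: (-5, 3) → (5, 3); (-4, 4) → (4, 4); (1, 2) → (-1, 2); (-2, 0) → (2, 0); (3, 3) → (-3, 3)
T2 rotate counter-clockwise with cos θ = 5/13, sin θ = 12/13: (5, 3) → (-11/13, 75/13); (4, 4) → (-28/13, 68/13); (-1, 2) → (-29/13, -2/13); (2, 0) → (10/13, 24/13); (-3, 3) → (-51/13, -21/13)
T3 reflect across y = 0: (-11/13, 75/13) → (-11/13, -75/13); (-28/13, 68/13) → (-28/13, -68/13); (-29/13, -2/13) → (-29/13, 2/13); (10/13, 24/13) → (10/13, -24/13); (-51/13, -21/13) → (-51/13, 21/13)
T4 reflect across x = 0: (-11/13, -75/13) → (11/13, -75/13); (-28/13, -68/13) → (28/13, -68/13); (-29/13, 2/13) → (29/13, 2/13); (10/13, -24/13) → (-10/13, -24/13); (-51/13, 21/13) → (51/13, 21/13)
T5 scale by (2, 2): (11/13, -75/13) → (22/13, -150/13); (28/13, -68/13) → (56/13, -136/13); (29/13, 2/13) → (58/13, 4/13); (-10/13, -24/13) → (-20/13, -48/13); (51/13, 21/13) → (102/13, 42/13)
T6 reflect across y = 0: (22/13, -150/13) → (22/13, 150/13); (56/13, -136/13) → (56/13, 136/13); (58/13, 4/13) → (58/13, -4/13); (-20/13, -48/13) → (-20/13, 48/13); (102/13, 42/13) → (102/13, -42/13)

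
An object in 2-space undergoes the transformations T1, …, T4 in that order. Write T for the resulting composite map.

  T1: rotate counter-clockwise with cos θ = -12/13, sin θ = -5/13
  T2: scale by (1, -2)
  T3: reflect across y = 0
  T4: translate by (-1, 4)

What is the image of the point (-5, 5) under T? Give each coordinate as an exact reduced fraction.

T(p) = (72/13, -18/13)

T1 rotate counter-clockwise with cos θ = -12/13, sin θ = -5/13: (-5, 5) → (85/13, -35/13)
T2 scale by (1, -2): (85/13, -35/13) → (85/13, 70/13)
T3 reflect across y = 0: (85/13, 70/13) → (85/13, -70/13)
T4 translate by (-1, 4): (85/13, -70/13) → (72/13, -18/13)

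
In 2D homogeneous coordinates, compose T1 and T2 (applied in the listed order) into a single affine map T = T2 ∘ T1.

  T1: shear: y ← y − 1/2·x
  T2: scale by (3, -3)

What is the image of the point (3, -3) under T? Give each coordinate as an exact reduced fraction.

T1 shear: y ← y − 1/2·x: (3, -3) → (3, -9/2)
T2 scale by (3, -3): (3, -9/2) → (9, 27/2)

T(p) = (9, 27/2)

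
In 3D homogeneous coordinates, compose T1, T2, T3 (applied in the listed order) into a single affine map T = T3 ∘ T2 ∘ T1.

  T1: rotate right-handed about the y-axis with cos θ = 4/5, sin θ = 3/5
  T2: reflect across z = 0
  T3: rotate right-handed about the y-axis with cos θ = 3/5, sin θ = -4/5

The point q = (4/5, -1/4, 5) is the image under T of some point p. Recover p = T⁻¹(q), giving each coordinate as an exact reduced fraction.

T1 = [4/5 0 3/5 0; 0 1 0 0; -3/5 0 4/5 0; 0 0 0 1]
T2·T1 = [4/5 0 3/5 0; 0 1 0 0; 3/5 0 -4/5 0; 0 0 0 1]
T3·…·T1 = [0 0 1 0; 0 1 0 0; 1 0 0 0; 0 0 0 1]
det M = -1; M⁻¹ = [0 0 1 0; 0 1 0 0; 1 0 0 0; 0 0 0 1]
M⁻¹ · (4/5, -1/4, 5)ᵀ = (5, -1/4, 4/5)ᵀ

p = (5, -1/4, 4/5)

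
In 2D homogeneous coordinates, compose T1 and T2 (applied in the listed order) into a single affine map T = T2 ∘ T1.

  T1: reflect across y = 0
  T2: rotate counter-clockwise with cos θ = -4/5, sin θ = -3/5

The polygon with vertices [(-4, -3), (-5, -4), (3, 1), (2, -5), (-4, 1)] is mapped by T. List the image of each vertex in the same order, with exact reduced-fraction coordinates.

T1 reflect across y = 0: (-4, -3) → (-4, 3); (-5, -4) → (-5, 4); (3, 1) → (3, -1); (2, -5) → (2, 5); (-4, 1) → (-4, -1)
T2 rotate counter-clockwise with cos θ = -4/5, sin θ = -3/5: (-4, 3) → (5, 0); (-5, 4) → (32/5, -1/5); (3, -1) → (-3, -1); (2, 5) → (7/5, -26/5); (-4, -1) → (13/5, 16/5)

image vertices: (5, 0), (32/5, -1/5), (-3, -1), (7/5, -26/5), (13/5, 16/5)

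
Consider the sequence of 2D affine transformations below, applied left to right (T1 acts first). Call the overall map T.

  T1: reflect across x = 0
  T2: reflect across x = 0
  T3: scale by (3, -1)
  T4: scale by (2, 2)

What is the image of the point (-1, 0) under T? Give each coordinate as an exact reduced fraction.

T(p) = (-6, 0)

T1 reflect across x = 0: (-1, 0) → (1, 0)
T2 reflect across x = 0: (1, 0) → (-1, 0)
T3 scale by (3, -1): (-1, 0) → (-3, 0)
T4 scale by (2, 2): (-3, 0) → (-6, 0)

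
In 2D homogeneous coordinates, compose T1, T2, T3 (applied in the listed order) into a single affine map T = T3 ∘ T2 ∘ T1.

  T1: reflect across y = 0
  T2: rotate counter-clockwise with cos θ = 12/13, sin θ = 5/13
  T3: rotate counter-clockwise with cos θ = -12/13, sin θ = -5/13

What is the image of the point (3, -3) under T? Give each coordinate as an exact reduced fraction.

T(p) = (3/169, -717/169)

T1 reflect across y = 0: (3, -3) → (3, 3)
T2 rotate counter-clockwise with cos θ = 12/13, sin θ = 5/13: (3, 3) → (21/13, 51/13)
T3 rotate counter-clockwise with cos θ = -12/13, sin θ = -5/13: (21/13, 51/13) → (3/169, -717/169)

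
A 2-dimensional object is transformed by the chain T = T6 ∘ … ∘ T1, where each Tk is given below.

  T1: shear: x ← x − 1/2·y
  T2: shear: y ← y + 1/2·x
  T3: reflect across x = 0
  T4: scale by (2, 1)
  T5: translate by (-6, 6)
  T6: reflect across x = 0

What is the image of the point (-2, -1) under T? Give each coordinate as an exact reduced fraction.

T1 shear: x ← x − 1/2·y: (-2, -1) → (-3/2, -1)
T2 shear: y ← y + 1/2·x: (-3/2, -1) → (-3/2, -7/4)
T3 reflect across x = 0: (-3/2, -7/4) → (3/2, -7/4)
T4 scale by (2, 1): (3/2, -7/4) → (3, -7/4)
T5 translate by (-6, 6): (3, -7/4) → (-3, 17/4)
T6 reflect across x = 0: (-3, 17/4) → (3, 17/4)

T(p) = (3, 17/4)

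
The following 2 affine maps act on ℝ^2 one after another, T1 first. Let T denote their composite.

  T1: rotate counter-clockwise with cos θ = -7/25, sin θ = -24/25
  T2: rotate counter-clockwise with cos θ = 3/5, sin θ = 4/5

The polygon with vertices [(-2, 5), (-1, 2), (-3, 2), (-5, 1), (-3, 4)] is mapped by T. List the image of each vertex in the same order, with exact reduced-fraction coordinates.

image vertices: (14/5, 23/5), (1, 2), (-1/5, 18/5), (-11/5, 23/5), (7/5, 24/5)

T1 rotate counter-clockwise with cos θ = -7/25, sin θ = -24/25: (-2, 5) → (134/25, 13/25); (-1, 2) → (11/5, 2/5); (-3, 2) → (69/25, 58/25); (-5, 1) → (59/25, 113/25); (-3, 4) → (117/25, 44/25)
T2 rotate counter-clockwise with cos θ = 3/5, sin θ = 4/5: (134/25, 13/25) → (14/5, 23/5); (11/5, 2/5) → (1, 2); (69/25, 58/25) → (-1/5, 18/5); (59/25, 113/25) → (-11/5, 23/5); (117/25, 44/25) → (7/5, 24/5)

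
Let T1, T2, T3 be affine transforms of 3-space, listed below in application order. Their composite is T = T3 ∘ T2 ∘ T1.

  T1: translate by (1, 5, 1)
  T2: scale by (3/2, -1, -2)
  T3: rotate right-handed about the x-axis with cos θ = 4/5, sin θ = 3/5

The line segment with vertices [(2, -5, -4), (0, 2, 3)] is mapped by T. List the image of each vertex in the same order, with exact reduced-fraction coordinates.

image vertices: (9/2, -18/5, 24/5), (3/2, -4/5, -53/5)

T1 translate by (1, 5, 1): (2, -5, -4) → (3, 0, -3); (0, 2, 3) → (1, 7, 4)
T2 scale by (3/2, -1, -2): (3, 0, -3) → (9/2, 0, 6); (1, 7, 4) → (3/2, -7, -8)
T3 rotate right-handed about the x-axis with cos θ = 4/5, sin θ = 3/5: (9/2, 0, 6) → (9/2, -18/5, 24/5); (3/2, -7, -8) → (3/2, -4/5, -53/5)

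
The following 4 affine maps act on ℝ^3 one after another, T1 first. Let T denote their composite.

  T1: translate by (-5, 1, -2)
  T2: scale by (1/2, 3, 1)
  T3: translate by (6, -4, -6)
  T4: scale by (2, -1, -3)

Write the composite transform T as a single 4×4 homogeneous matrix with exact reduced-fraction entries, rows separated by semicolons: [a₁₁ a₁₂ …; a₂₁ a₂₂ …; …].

T1 = [1 0 0 -5; 0 1 0 1; 0 0 1 -2; 0 0 0 1]
T2·T1 = [1/2 0 0 -5/2; 0 3 0 3; 0 0 1 -2; 0 0 0 1]
T3·…·T1 = [1/2 0 0 7/2; 0 3 0 -1; 0 0 1 -8; 0 0 0 1]
T4·…·T1 = [1 0 0 7; 0 -3 0 1; 0 0 -3 24; 0 0 0 1]

T = [1 0 0 7; 0 -3 0 1; 0 0 -3 24; 0 0 0 1]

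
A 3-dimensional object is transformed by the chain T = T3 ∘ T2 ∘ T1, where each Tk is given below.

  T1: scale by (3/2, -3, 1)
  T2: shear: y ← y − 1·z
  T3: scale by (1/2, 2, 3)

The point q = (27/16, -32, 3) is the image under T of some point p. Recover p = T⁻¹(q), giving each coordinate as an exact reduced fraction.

p = (9/4, 5, 1)

T1 = [3/2 0 0 0; 0 -3 0 0; 0 0 1 0; 0 0 0 1]
T2·T1 = [3/2 0 0 0; 0 -3 -1 0; 0 0 1 0; 0 0 0 1]
T3·…·T1 = [3/4 0 0 0; 0 -6 -2 0; 0 0 3 0; 0 0 0 1]
det M = -27/2; M⁻¹ = [4/3 0 0 0; 0 -1/6 -1/9 0; 0 0 1/3 0; 0 0 0 1]
M⁻¹ · (27/16, -32, 3)ᵀ = (9/4, 5, 1)ᵀ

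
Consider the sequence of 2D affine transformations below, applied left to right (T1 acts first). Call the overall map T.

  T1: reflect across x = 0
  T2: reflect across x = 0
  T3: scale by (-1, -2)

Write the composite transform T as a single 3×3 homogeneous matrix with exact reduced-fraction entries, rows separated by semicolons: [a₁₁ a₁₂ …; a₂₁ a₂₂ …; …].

T = [-1 0 0; 0 -2 0; 0 0 1]

T1 = [-1 0 0; 0 1 0; 0 0 1]
T2·T1 = [1 0 0; 0 1 0; 0 0 1]
T3·…·T1 = [-1 0 0; 0 -2 0; 0 0 1]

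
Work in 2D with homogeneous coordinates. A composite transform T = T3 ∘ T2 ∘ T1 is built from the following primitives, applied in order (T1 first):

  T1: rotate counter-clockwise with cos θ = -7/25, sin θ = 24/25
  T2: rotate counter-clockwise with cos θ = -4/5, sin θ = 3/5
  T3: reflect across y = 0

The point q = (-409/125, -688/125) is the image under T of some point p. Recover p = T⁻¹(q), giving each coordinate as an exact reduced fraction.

T1 = [-7/25 -24/25 0; 24/25 -7/25 0; 0 0 1]
T2·T1 = [-44/125 117/125 0; -117/125 -44/125 0; 0 0 1]
T3·…·T1 = [-44/125 117/125 0; 117/125 44/125 0; 0 0 1]
det M = -1; M⁻¹ = [-44/125 117/125 0; 117/125 44/125 0; 0 0 1]
M⁻¹ · (-409/125, -688/125)ᵀ = (-4, -5)ᵀ

p = (-4, -5)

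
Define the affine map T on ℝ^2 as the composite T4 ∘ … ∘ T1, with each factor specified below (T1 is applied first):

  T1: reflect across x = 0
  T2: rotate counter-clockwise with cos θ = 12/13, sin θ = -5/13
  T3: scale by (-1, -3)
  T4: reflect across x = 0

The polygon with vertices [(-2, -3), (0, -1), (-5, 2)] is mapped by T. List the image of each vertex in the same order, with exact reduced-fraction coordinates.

image vertices: (9/13, 138/13), (-5/13, 36/13), (70/13, 3/13)

T1 reflect across x = 0: (-2, -3) → (2, -3); (0, -1) → (0, -1); (-5, 2) → (5, 2)
T2 rotate counter-clockwise with cos θ = 12/13, sin θ = -5/13: (2, -3) → (9/13, -46/13); (0, -1) → (-5/13, -12/13); (5, 2) → (70/13, -1/13)
T3 scale by (-1, -3): (9/13, -46/13) → (-9/13, 138/13); (-5/13, -12/13) → (5/13, 36/13); (70/13, -1/13) → (-70/13, 3/13)
T4 reflect across x = 0: (-9/13, 138/13) → (9/13, 138/13); (5/13, 36/13) → (-5/13, 36/13); (-70/13, 3/13) → (70/13, 3/13)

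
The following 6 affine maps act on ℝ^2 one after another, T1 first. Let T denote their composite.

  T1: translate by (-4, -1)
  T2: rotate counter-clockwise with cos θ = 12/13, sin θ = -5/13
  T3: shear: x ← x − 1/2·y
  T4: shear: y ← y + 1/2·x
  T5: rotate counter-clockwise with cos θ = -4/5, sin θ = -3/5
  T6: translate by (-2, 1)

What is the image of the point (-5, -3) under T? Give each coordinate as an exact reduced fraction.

T(p) = (709/260, 1419/130)

T1 translate by (-4, -1): (-5, -3) → (-9, -4)
T2 rotate counter-clockwise with cos θ = 12/13, sin θ = -5/13: (-9, -4) → (-128/13, -3/13)
T3 shear: x ← x − 1/2·y: (-128/13, -3/13) → (-253/26, -3/13)
T4 shear: y ← y + 1/2·x: (-253/26, -3/13) → (-253/26, -265/52)
T5 rotate counter-clockwise with cos θ = -4/5, sin θ = -3/5: (-253/26, -265/52) → (1229/260, 1289/130)
T6 translate by (-2, 1): (1229/260, 1289/130) → (709/260, 1419/130)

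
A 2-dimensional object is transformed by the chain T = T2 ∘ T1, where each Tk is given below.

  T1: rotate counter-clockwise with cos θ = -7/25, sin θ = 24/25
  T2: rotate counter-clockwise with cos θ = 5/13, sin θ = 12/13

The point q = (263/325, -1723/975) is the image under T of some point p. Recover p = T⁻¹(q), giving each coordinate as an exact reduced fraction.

p = (-1, 5/3)

T1 = [-7/25 -24/25 0; 24/25 -7/25 0; 0 0 1]
T2·T1 = [-323/325 -36/325 0; 36/325 -323/325 0; 0 0 1]
det M = 1; M⁻¹ = [-323/325 36/325 0; -36/325 -323/325 0; 0 0 1]
M⁻¹ · (263/325, -1723/975)ᵀ = (-1, 5/3)ᵀ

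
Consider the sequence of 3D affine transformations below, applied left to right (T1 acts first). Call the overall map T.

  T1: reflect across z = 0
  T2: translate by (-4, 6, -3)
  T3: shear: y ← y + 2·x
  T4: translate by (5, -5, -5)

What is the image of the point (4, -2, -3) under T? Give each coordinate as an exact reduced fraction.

T1 reflect across z = 0: (4, -2, -3) → (4, -2, 3)
T2 translate by (-4, 6, -3): (4, -2, 3) → (0, 4, 0)
T3 shear: y ← y + 2·x: (0, 4, 0) → (0, 4, 0)
T4 translate by (5, -5, -5): (0, 4, 0) → (5, -1, -5)

T(p) = (5, -1, -5)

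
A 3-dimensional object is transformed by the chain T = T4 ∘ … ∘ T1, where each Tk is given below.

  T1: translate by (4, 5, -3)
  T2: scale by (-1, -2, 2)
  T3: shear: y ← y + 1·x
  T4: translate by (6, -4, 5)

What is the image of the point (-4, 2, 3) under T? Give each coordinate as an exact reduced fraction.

T1 translate by (4, 5, -3): (-4, 2, 3) → (0, 7, 0)
T2 scale by (-1, -2, 2): (0, 7, 0) → (0, -14, 0)
T3 shear: y ← y + 1·x: (0, -14, 0) → (0, -14, 0)
T4 translate by (6, -4, 5): (0, -14, 0) → (6, -18, 5)

T(p) = (6, -18, 5)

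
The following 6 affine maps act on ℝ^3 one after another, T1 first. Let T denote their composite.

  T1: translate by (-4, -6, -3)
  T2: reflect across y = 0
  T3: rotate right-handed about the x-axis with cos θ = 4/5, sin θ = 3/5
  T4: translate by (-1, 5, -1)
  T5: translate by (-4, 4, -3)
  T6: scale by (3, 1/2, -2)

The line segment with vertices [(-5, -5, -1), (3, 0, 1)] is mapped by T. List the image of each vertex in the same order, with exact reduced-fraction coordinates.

image vertices: (-42, 101/10, 6/5), (-18, 15/2, 4)

T1 translate by (-4, -6, -3): (-5, -5, -1) → (-9, -11, -4); (3, 0, 1) → (-1, -6, -2)
T2 reflect across y = 0: (-9, -11, -4) → (-9, 11, -4); (-1, -6, -2) → (-1, 6, -2)
T3 rotate right-handed about the x-axis with cos θ = 4/5, sin θ = 3/5: (-9, 11, -4) → (-9, 56/5, 17/5); (-1, 6, -2) → (-1, 6, 2)
T4 translate by (-1, 5, -1): (-9, 56/5, 17/5) → (-10, 81/5, 12/5); (-1, 6, 2) → (-2, 11, 1)
T5 translate by (-4, 4, -3): (-10, 81/5, 12/5) → (-14, 101/5, -3/5); (-2, 11, 1) → (-6, 15, -2)
T6 scale by (3, 1/2, -2): (-14, 101/5, -3/5) → (-42, 101/10, 6/5); (-6, 15, -2) → (-18, 15/2, 4)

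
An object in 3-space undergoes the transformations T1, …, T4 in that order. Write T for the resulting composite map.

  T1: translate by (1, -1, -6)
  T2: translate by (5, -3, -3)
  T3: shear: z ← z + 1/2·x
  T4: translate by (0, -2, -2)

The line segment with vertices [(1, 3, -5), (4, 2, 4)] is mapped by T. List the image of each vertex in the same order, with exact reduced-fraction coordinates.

image vertices: (7, -3, -25/2), (10, -4, -2)

T1 translate by (1, -1, -6): (1, 3, -5) → (2, 2, -11); (4, 2, 4) → (5, 1, -2)
T2 translate by (5, -3, -3): (2, 2, -11) → (7, -1, -14); (5, 1, -2) → (10, -2, -5)
T3 shear: z ← z + 1/2·x: (7, -1, -14) → (7, -1, -21/2); (10, -2, -5) → (10, -2, 0)
T4 translate by (0, -2, -2): (7, -1, -21/2) → (7, -3, -25/2); (10, -2, 0) → (10, -4, -2)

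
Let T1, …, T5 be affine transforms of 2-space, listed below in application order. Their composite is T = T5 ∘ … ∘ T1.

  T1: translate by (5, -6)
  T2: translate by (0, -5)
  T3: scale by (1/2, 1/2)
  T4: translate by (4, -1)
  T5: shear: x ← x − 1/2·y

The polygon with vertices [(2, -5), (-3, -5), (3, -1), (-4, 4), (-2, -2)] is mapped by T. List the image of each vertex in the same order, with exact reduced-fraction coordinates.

image vertices: (12, -9), (19/2, -9), (23/2, -7), (27/4, -9/2), (37/4, -15/2)

T1 translate by (5, -6): (2, -5) → (7, -11); (-3, -5) → (2, -11); (3, -1) → (8, -7); (-4, 4) → (1, -2); (-2, -2) → (3, -8)
T2 translate by (0, -5): (7, -11) → (7, -16); (2, -11) → (2, -16); (8, -7) → (8, -12); (1, -2) → (1, -7); (3, -8) → (3, -13)
T3 scale by (1/2, 1/2): (7, -16) → (7/2, -8); (2, -16) → (1, -8); (8, -12) → (4, -6); (1, -7) → (1/2, -7/2); (3, -13) → (3/2, -13/2)
T4 translate by (4, -1): (7/2, -8) → (15/2, -9); (1, -8) → (5, -9); (4, -6) → (8, -7); (1/2, -7/2) → (9/2, -9/2); (3/2, -13/2) → (11/2, -15/2)
T5 shear: x ← x − 1/2·y: (15/2, -9) → (12, -9); (5, -9) → (19/2, -9); (8, -7) → (23/2, -7); (9/2, -9/2) → (27/4, -9/2); (11/2, -15/2) → (37/4, -15/2)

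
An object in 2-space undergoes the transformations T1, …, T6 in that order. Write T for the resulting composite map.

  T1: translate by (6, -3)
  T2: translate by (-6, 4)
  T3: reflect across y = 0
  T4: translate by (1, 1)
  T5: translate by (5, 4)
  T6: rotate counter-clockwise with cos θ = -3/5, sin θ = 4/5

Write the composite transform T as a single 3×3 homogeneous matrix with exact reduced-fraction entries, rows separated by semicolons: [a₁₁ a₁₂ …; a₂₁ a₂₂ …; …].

T = [-3/5 4/5 -34/5; 4/5 3/5 12/5; 0 0 1]

T1 = [1 0 6; 0 1 -3; 0 0 1]
T2·T1 = [1 0 0; 0 1 1; 0 0 1]
T3·…·T1 = [1 0 0; 0 -1 -1; 0 0 1]
T4·…·T1 = [1 0 1; 0 -1 0; 0 0 1]
T5·…·T1 = [1 0 6; 0 -1 4; 0 0 1]
T6·…·T1 = [-3/5 4/5 -34/5; 4/5 3/5 12/5; 0 0 1]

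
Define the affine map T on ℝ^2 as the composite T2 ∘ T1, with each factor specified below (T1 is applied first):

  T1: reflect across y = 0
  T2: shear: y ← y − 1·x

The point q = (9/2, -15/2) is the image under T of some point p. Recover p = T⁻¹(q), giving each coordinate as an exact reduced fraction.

p = (9/2, 3)

T1 = [1 0 0; 0 -1 0; 0 0 1]
T2·T1 = [1 0 0; -1 -1 0; 0 0 1]
det M = -1; M⁻¹ = [1 0 0; -1 -1 0; 0 0 1]
M⁻¹ · (9/2, -15/2)ᵀ = (9/2, 3)ᵀ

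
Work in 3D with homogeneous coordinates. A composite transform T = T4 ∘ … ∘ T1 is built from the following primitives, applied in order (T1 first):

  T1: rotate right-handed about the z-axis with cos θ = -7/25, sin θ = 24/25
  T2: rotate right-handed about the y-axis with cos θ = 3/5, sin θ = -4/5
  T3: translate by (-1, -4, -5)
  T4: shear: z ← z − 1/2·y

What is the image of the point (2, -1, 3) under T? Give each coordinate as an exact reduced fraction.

T(p) = (-79/25, -9/5, -99/50)

T1 rotate right-handed about the z-axis with cos θ = -7/25, sin θ = 24/25: (2, -1, 3) → (2/5, 11/5, 3)
T2 rotate right-handed about the y-axis with cos θ = 3/5, sin θ = -4/5: (2/5, 11/5, 3) → (-54/25, 11/5, 53/25)
T3 translate by (-1, -4, -5): (-54/25, 11/5, 53/25) → (-79/25, -9/5, -72/25)
T4 shear: z ← z − 1/2·y: (-79/25, -9/5, -72/25) → (-79/25, -9/5, -99/50)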